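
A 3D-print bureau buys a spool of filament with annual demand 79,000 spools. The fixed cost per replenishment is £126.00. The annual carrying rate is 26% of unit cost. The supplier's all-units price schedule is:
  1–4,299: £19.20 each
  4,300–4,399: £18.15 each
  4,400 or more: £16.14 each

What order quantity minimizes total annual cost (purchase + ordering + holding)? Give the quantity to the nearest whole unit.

Q* ≈ 4,400 spools

Holding cost per unit per year at price C is H = 0.26·C.
Evaluate total cost at each tier's feasible EOQ or, if the EOQ is below the tier, at the tier's minimum quantity.
EOQ at £19.20 = 1997.0 (feasible in tier 1): TC = 79,000×£19.20 + (79,000/1997.0)×126 + (1997.0/2)×0.26×£19.20 = £1,526,768.99.
EOQ at £18.15 = 2053.9 < 4300, so use break Q=4300: TC = 79,000×£18.15 + (79,000/4300.0)×126 + (4300.0/2)×0.26×£18.15 = £1,446,310.73.
EOQ at £16.14 = 2178.1 < 4400, so use break Q=4400: TC = 79,000×£16.14 + (79,000/4400.0)×126 + (4400.0/2)×0.26×£16.14 = £1,286,554.35.
Lowest total cost is £1,286,554.35 at Q = 4400.0.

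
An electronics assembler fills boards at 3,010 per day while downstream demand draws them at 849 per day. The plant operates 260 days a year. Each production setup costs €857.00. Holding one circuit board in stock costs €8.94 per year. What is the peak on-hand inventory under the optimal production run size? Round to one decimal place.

I_max ≈ 5,512.2 boards

Annual demand D = 849 × 260 = 220,740.
Production build-up factor (1 − d/p) = 1 − 849/3,010 = 0.7179.
Q* = √(2DS / (H(1 − d/p))) = √(2 × 220,740 × 857 / (8.94 × 0.7179)).
= √(378,348,360 / 6.4184) ≈ 7677.733.
Maximum inventory = Q*(1 − d/p) = 7677.733 × 0.7179 ≈ 5512.154.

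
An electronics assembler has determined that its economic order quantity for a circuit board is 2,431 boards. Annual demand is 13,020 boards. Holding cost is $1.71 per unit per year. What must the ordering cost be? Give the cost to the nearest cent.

The basic EOQ model gives Q* = √(2DS/H); rearrange for the unknown.
From Q* = √(2DS/H): S = Q*²H / (2D) = 2,431² × 1.71 / (2 × 13,020) = 388.0834.

S ≈ $388.08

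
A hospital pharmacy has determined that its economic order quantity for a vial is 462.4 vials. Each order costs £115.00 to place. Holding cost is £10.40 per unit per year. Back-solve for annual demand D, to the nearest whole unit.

D ≈ 9,668 vials per year

Invert the EOQ relation Q*² = 2DS/H.
From Q* = √(2DS/H): D = Q*²H / (2S) = 462.4² × 10.4 / (2 × 115) = 9668.100.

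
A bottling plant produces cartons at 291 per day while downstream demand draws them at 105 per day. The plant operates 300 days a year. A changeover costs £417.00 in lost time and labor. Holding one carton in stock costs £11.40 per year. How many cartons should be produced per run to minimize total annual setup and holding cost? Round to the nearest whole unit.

Q* ≈ 1,899 cartons

Annual demand D = 105 × 300 = 31,500.
Production build-up factor (1 − d/p) = 1 − 105/291 = 0.6392.
Q* = √(2DS / (H(1 − d/p))) = √(2 × 31,500 × 417 / (11.4 × 0.6392)).
= √(26,271,000 / 7.2866) ≈ 1898.785.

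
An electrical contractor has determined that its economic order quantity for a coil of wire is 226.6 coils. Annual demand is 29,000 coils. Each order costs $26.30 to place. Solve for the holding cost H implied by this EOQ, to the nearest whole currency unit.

H ≈ $30

The basic EOQ model gives Q* = √(2DS/H); rearrange for the unknown.
From Q* = √(2DS/H): H = 2DS / Q*² = 2 × 29,000 × 26.3 / 226.6² = 29.7074.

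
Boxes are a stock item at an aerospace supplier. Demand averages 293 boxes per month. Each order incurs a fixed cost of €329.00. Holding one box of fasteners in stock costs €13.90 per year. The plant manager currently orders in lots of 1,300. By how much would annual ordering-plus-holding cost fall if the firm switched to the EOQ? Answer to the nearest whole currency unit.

Extra cost ≈ €4,254 per year

Annual demand D = 293 × 12 = 3,516.
EOQ = √(2DS/H) = √(2 × 3,516 × 329 / 13.9) ≈ 407.97.
Cost at Q* = (D/Q*)S + (Q*/2)H = √(2DSH) ≈ €5,670.81.
Cost at Q = 1,300: (3,516/1,300)×329 + (1,300/2)×13.9 = €889.82 + €9,035.00 = €9,924.82.
Excess = €9,924.82 − €5,670.81 = €4,254.01.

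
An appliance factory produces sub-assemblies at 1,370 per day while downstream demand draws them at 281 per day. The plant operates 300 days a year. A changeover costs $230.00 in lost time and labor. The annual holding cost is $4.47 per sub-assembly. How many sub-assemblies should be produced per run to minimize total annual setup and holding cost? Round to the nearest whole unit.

Annual demand D = 281 × 300 = 84,300.
Production build-up factor (1 − d/p) = 1 − 281/1,370 = 0.7949.
Q* = √(2DS / (H(1 − d/p))) = √(2 × 84,300 × 230 / (4.47 × 0.7949)).
= √(38,778,000 / 3.5532) ≈ 3303.583.

Q* ≈ 3,304 sub-assemblies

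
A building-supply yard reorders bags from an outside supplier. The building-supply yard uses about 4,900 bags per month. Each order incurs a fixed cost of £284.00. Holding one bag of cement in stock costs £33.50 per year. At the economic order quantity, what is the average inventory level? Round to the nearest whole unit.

Annual demand D = 4,900 × 12 = 58,800.
EOQ = √(2DS/H) = √(2 × 58,800 × 284 / 33.5) ≈ 998.48.
Average inventory = Q*/2 ≈ 998.48 / 2 = 499.241.

Average inventory ≈ 499 bags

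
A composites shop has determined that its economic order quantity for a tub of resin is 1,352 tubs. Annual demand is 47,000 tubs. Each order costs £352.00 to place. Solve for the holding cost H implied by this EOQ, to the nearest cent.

H ≈ £18.10

Squaring Q* = √(2DS/H) gives Q*² = 2DS/H.
From Q* = √(2DS/H): H = 2DS / Q*² = 2 × 47,000 × 352 / 1,352² = 18.1016.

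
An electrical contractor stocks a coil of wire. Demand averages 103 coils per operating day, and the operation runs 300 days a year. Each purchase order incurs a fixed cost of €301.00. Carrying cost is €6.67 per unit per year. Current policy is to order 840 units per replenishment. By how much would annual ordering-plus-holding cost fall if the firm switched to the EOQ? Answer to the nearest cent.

Extra cost ≈ €2,735.05 per year

Annual demand D = 103 × 300 = 30,900.
EOQ = √(2DS/H) = √(2 × 30,900 × 301 / 6.67) ≈ 1669.99.
Cost at Q* = (D/Q*)S + (Q*/2)H = √(2DSH) ≈ €11,138.85.
Cost at Q = 840: (30,900/840)×301 + (840/2)×6.67 = €11,072.50 + €2,801.40 = €13,873.90.
Excess = €13,873.90 − €11,138.85 = €2,735.05.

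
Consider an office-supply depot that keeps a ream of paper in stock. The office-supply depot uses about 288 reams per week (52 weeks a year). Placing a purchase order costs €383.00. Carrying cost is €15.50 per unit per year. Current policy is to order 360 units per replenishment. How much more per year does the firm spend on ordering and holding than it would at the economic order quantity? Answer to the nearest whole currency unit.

Extra cost ≈ €5,388 per year

Annual demand D = 288 × 52 = 14,976.
EOQ = √(2DS/H) = √(2 × 14,976 × 383 / 15.5) ≈ 860.29.
Cost at Q* = (D/Q*)S + (Q*/2)H = √(2DSH) ≈ €13,334.54.
Cost at Q = 360: (14,976/360)×383 + (360/2)×15.5 = €15,932.80 + €2,790.00 = €18,722.80.
Excess = €18,722.80 − €13,334.54 = €5,388.26.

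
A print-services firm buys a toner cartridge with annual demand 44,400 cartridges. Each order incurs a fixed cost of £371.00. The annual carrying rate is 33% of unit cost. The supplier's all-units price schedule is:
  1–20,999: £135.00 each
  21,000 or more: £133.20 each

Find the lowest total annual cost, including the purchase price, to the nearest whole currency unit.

Holding cost per unit per year at price C is H = 0.33·C.
For each price level, check whether its EOQ is feasible; otherwise the best quantity at that price is the breakpoint.
EOQ at £135.00 = 859.9 (feasible in tier 1): TC = 44,400×£135.00 + (44,400/859.9)×371 + (859.9/2)×0.33×£135.00 = £6,032,310.45.
EOQ at £133.20 = 865.7 < 21000, so use break Q=21000: TC = 44,400×£133.20 + (44,400/21000.0)×371 + (21000.0/2)×0.33×£133.20 = £6,376,402.40.
Lowest total cost among the candidates is at Q = 859.9.

TC* ≈ £6,032,310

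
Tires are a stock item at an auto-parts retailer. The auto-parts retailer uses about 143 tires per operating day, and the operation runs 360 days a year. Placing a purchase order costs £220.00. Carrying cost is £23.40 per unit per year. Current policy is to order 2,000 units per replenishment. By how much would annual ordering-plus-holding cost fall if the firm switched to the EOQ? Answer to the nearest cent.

Extra cost ≈ £6,040.24 per year

Annual demand D = 143 × 360 = 51,480.
EOQ = √(2DS/H) = √(2 × 51,480 × 220 / 23.4) ≈ 983.87.
Cost at Q* = (D/Q*)S + (Q*/2)H = √(2DSH) ≈ £23,022.56.
Cost at Q = 2,000: (51,480/2,000)×220 + (2,000/2)×23.4 = £5,662.80 + £23,400.00 = £29,062.80.
Excess = £29,062.80 − £23,022.56 = £6,040.24.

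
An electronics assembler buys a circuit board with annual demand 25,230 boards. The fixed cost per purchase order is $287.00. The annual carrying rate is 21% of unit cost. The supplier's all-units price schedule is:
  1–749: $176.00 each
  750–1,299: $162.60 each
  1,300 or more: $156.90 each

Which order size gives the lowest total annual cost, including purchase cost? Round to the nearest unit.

Q* ≈ 1,300 boards

Holding cost per unit per year at price C is H = 0.21·C.
For each price level, check whether its EOQ is feasible; otherwise the best quantity at that price is the breakpoint.
EOQ at $176.00 = 626.0 (feasible in tier 1): TC = 25,230×$176.00 + (25,230/626.0)×287 + (626.0/2)×0.21×$176.00 = $4,463,615.59.
EOQ at $162.60 = 651.2 < 750, so use break Q=750: TC = 25,230×$162.60 + (25,230/750.0)×287 + (750.0/2)×0.21×$162.60 = $4,124,857.43.
EOQ at $156.90 = 663.0 < 1300, so use break Q=1300: TC = 25,230×$156.90 + (25,230/1300.0)×287 + (1300.0/2)×0.21×$156.90 = $3,985,573.86.
Lowest total cost is $3,985,573.86 at Q = 1300.0.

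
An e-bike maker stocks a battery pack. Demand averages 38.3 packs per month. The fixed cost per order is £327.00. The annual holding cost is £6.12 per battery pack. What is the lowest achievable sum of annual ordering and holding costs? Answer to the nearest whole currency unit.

Annual demand D = 38.3 × 12 = 459.6.
Q* = √(2DS/H) = √(2 × 459.6 × 327 / 6.12) ≈ 221.62.
At Q*, ordering cost (D/Q*)S equals holding cost (Q*/2)H, each = √(DSH/2).
Minimum total = √(2DSH) = √(2 × 459.6 × 327 × 6.12) ≈ 1356.296.

TC* ≈ £1,356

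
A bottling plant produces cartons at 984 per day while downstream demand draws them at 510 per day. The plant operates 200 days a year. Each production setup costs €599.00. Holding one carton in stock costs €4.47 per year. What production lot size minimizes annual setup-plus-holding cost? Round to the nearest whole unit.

Q* ≈ 7,533 cartons

Annual demand D = 510 × 200 = 102,000.
Production build-up factor (1 − d/p) = 1 − 510/984 = 0.4817.
Q* = √(2DS / (H(1 − d/p))) = √(2 × 102,000 × 599 / (4.47 × 0.4817)).
= √(122,196,000 / 2.1532) ≈ 7533.263.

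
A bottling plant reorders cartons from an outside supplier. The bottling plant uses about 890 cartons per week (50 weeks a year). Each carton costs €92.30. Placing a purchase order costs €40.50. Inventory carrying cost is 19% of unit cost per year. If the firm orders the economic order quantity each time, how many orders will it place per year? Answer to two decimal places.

N ≈ 98.16 orders per year

Annual demand D = 890 × 50 = 44,500.
Holding cost H = 0.19 × €92.30 = €17.5370 per unit per year.
Q* = √(2DS/H) = √(2 × 44,500 × 40.5 / 17.537) ≈ 453.36.
Orders per year = D / Q* = 44,500 / 453.36 ≈ 98.156.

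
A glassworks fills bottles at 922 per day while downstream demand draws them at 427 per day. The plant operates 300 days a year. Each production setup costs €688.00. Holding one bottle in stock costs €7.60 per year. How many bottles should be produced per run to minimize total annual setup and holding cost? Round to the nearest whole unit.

Q* ≈ 6,573 bottles

Annual demand D = 427 × 300 = 128,100.
Production build-up factor (1 − d/p) = 1 − 427/922 = 0.5369.
Q* = √(2DS / (H(1 − d/p))) = √(2 × 128,100 × 688 / (7.6 × 0.5369)).
= √(176,265,600 / 4.0803) ≈ 6572.640.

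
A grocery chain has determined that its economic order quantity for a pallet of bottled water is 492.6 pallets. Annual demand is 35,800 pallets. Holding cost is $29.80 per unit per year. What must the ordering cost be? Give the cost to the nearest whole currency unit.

S ≈ $101

Squaring Q* = √(2DS/H) gives Q*² = 2DS/H.
From Q* = √(2DS/H): S = Q*²H / (2D) = 492.6² × 29.8 / (2 × 35,800) = 100.9932.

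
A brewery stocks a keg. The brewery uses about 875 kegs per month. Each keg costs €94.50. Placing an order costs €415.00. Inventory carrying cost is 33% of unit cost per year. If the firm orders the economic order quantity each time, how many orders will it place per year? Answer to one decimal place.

N ≈ 19.9 orders per year

Annual demand D = 875 × 12 = 10,500.
Holding cost H = 0.33 × €94.50 = €31.1850 per unit per year.
Q* = √(2DS/H) = √(2 × 10,500 × 415 / 31.185) ≈ 528.64.
Orders per year = D / Q* = 10,500 / 528.64 ≈ 19.862.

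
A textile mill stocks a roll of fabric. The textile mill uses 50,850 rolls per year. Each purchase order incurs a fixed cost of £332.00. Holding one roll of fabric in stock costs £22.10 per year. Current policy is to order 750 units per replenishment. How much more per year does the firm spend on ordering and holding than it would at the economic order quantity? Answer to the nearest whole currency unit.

Extra cost ≈ £3,481 per year

EOQ = √(2DS/H) = √(2 × 50,850 × 332 / 22.1) ≈ 1236.04.
Cost at Q* = (D/Q*)S + (Q*/2)H = √(2DSH) ≈ £27,316.54.
Cost at Q = 750: (50,850/750)×332 + (750/2)×22.1 = £22,509.60 + £8,287.50 = £30,797.10.
Excess = £30,797.10 − £27,316.54 = £3,480.56.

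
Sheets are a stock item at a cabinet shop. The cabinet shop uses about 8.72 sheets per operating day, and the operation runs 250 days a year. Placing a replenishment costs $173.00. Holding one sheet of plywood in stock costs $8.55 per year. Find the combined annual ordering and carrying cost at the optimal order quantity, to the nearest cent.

Annual demand D = 8.72 × 250 = 2,180.
Q* = √(2DS/H) = √(2 × 2,180 × 173 / 8.55) ≈ 297.02.
At Q*, ordering cost (D/Q*)S equals holding cost (Q*/2)H, each = √(DSH/2).
Minimum total = √(2DSH) = √(2 × 2,180 × 173 × 8.55) ≈ 2539.507.

TC* ≈ $2,539.51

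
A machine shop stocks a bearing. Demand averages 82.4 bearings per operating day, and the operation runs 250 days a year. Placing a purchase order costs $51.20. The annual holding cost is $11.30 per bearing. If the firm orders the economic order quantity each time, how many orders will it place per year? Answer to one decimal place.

N ≈ 47.7 orders per year

Annual demand D = 82.4 × 250 = 20,600.
EOQ = √(2DS/H) = √(2 × 20,600 × 51.2 / 11.3) ≈ 432.06.
Orders per year = D / Q* = 20,600 / 432.06 ≈ 47.679.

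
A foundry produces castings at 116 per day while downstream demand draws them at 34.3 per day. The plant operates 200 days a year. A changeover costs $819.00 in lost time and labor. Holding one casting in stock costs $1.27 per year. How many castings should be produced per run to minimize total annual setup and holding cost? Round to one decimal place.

Annual demand D = 34.3 × 200 = 6,860.
Production build-up factor (1 − d/p) = 1 − 34.3/116 = 0.7043.
Q* = √(2DS / (H(1 − d/p))) = √(2 × 6,860 × 819 / (1.27 × 0.7043)).
= √(11,236,680 / 0.8945) ≈ 3544.338.

Q* ≈ 3,544.3 castings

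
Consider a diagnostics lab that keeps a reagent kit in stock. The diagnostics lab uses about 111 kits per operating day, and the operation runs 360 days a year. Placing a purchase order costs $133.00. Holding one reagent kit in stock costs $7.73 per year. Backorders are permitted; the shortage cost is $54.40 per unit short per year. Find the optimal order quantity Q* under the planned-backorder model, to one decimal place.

Q* ≈ 1,253.2 kits

Annual demand D = 111 × 360 = 39,960.
With planned backorders, Q* = √(2DS/H) · √((H+B)/B).
√(2DS/H) = √(2 × 39,960 × 133 / 7.73) = 1172.638.
√((H+B)/B) = √((7.73+54.4)/54.4) = 1.0687.
Q* ≈ 1253.185.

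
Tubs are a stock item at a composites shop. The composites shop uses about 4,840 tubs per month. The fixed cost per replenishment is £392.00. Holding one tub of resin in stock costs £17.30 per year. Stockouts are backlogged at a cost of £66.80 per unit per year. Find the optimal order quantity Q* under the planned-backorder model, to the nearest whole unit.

Annual demand D = 4,840 × 12 = 58,080.
With planned backorders, Q* = √(2DS/H) · √((H+B)/B).
√(2DS/H) = √(2 × 58,080 × 392 / 17.3) = 1622.364.
√((H+B)/B) = √((17.3+66.8)/66.8) = 1.1220.
Q* ≈ 1820.363.

Q* ≈ 1,820 tubs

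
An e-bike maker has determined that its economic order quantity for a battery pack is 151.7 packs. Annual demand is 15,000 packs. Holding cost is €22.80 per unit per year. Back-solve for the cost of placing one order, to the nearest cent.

The basic EOQ model gives Q* = √(2DS/H); rearrange for the unknown.
From Q* = √(2DS/H): S = Q*²H / (2D) = 151.7² × 22.8 / (2 × 15,000) = 17.4898.

S ≈ €17.49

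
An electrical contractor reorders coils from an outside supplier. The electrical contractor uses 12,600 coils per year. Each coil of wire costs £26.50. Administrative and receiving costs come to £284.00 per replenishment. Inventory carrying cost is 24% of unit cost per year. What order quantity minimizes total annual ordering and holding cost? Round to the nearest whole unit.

Holding cost H = 0.24 × £26.50 = £6.3600 per unit per year.
EOQ = √(2DS / H) = √(2 × 12,600 × 284 / 6.36).
= √(7,156,800 / 6.36) = √1,125,283.0189 ≈ 1060.794.

Q* ≈ 1,061 coils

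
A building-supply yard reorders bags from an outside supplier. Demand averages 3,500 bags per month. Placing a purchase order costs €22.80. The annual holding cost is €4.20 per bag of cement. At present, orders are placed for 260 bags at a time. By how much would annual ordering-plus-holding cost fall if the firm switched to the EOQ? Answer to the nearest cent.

Annual demand D = 3,500 × 12 = 42,000.
EOQ = √(2DS/H) = √(2 × 42,000 × 22.8 / 4.2) ≈ 675.28.
Cost at Q* = (D/Q*)S + (Q*/2)H = √(2DSH) ≈ €2,836.17.
Cost at Q = 260: (42,000/260)×22.8 + (260/2)×4.2 = €3,683.08 + €546.00 = €4,229.08.
Excess = €4,229.08 − €2,836.17 = €1,392.91.

Extra cost ≈ €1,392.91 per year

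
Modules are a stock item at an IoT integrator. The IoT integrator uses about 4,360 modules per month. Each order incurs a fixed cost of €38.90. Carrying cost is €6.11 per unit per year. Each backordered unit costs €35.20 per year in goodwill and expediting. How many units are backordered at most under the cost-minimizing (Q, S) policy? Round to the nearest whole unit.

Annual demand D = 4,360 × 12 = 52,320.
With planned backorders, Q* = √(2DS/H) · √((H+B)/B).
√(2DS/H) = √(2 × 52,320 × 38.9 / 6.11) = 816.212.
√((H+B)/B) = √((6.11+35.2)/35.2) = 1.0833.
Q* ≈ 884.218.
S* = Q* · H/(H+B) = 884.218 × 6.11/41.31 ≈ 130.781.

S* ≈ 131 modules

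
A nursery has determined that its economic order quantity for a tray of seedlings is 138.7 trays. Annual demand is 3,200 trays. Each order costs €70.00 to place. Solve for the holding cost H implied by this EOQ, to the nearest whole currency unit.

H ≈ €23

Invert the EOQ relation Q*² = 2DS/H.
From Q* = √(2DS/H): H = 2DS / Q*² = 2 × 3,200 × 70 / 138.7² = 23.2876.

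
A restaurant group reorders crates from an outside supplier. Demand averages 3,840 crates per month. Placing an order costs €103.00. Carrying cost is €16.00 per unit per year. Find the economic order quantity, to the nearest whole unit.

Annual demand D = 3,840 × 12 = 46,080.
EOQ = √(2DS / H) = √(2 × 46,080 × 103 / 16).
= √(9,492,480 / 16) = √593,280 ≈ 770.247.

Q* ≈ 770 crates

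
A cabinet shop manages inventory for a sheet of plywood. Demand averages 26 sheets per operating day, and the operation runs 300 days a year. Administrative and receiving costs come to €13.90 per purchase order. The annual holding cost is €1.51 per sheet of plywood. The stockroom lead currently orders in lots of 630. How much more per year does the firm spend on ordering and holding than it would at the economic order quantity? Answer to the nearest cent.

Extra cost ≈ €75.53 per year

Annual demand D = 26 × 300 = 7,800.
EOQ = √(2DS/H) = √(2 × 7,800 × 13.9 / 1.51) ≈ 378.95.
Cost at Q* = (D/Q*)S + (Q*/2)H = √(2DSH) ≈ €572.21.
Cost at Q = 630: (7,800/630)×13.9 + (630/2)×1.51 = €172.10 + €475.65 = €647.75.
Excess = €647.75 − €572.21 = €75.53.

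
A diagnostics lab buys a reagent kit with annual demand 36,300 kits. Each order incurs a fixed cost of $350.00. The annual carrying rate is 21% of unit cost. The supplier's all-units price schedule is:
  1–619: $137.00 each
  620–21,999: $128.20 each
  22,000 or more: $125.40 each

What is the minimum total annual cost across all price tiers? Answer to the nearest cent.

Holding cost per unit per year at price C is H = 0.21·C.
Evaluate total cost at each tier's feasible EOQ or, if the EOQ is below the tier, at the tier's minimum quantity.
Tier 1 ($137.00): EOQ = 939.8 exceeds tier's upper bound 619, so this tier is dominated.
EOQ at $128.20 = 971.5 (feasible in tier 2): TC = 36,300×$128.20 + (36,300/971.5)×350 + (971.5/2)×0.21×$128.20 = $4,679,815.08.
EOQ at $125.40 = 982.3 < 22000, so use break Q=22000: TC = 36,300×$125.40 + (36,300/22000.0)×350 + (22000.0/2)×0.21×$125.40 = $4,842,271.50.
Lowest total cost among the candidates is at Q = 971.5.

TC* ≈ $4,679,815.08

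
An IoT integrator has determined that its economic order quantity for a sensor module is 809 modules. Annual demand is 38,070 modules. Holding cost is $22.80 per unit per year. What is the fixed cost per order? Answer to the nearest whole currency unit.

Squaring Q* = √(2DS/H) gives Q*² = 2DS/H.
From Q* = √(2DS/H): S = Q*²H / (2D) = 809² × 22.8 / (2 × 38,070) = 195.9833.

S ≈ $196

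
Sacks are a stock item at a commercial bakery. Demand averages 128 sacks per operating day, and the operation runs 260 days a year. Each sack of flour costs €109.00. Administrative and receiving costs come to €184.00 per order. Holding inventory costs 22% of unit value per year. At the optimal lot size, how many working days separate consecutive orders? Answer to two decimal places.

Annual demand D = 128 × 260 = 33,280.
Holding cost H = 0.22 × €109.00 = €23.9800 per unit per year.
The optimal lot size = √(2DS/H) = √(2 × 33,280 × 184 / 23.98) ≈ 714.65.
Cycle time = Q*/D × 260 = 714.65 / 33,280 × 260 ≈ 5.583 days.

T ≈ 5.58 days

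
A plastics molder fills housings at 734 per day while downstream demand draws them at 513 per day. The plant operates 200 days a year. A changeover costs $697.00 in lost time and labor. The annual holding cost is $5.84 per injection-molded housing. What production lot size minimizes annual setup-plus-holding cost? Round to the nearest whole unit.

Q* ≈ 9,019 housings

Annual demand D = 513 × 200 = 102,600.
Production build-up factor (1 − d/p) = 1 − 513/734 = 0.3011.
Q* = √(2DS / (H(1 − d/p))) = √(2 × 102,600 × 697 / (5.84 × 0.3011)).
= √(143,024,400 / 1.7584) ≈ 9018.837.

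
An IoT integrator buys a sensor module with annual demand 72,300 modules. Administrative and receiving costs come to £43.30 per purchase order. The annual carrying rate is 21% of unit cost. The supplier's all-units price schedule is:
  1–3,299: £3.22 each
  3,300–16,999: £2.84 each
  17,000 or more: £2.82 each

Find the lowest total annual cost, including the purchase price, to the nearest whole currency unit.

Holding cost per unit per year at price C is H = 0.21·C.
Candidates are each tier's EOQ (if it falls in that tier) and each price-break quantity.
EOQ at £3.22 = 3042.9 (feasible in tier 1): TC = 72,300×£3.22 + (72,300/3042.9)×43.3 + (3042.9/2)×0.21×£3.22 = £234,863.62.
EOQ at £2.84 = 3240.1 < 3300, so use break Q=3300: TC = 72,300×£2.84 + (72,300/3300.0)×43.3 + (3300.0/2)×0.21×£2.84 = £207,264.72.
EOQ at £2.82 = 3251.6 < 17000, so use break Q=17000: TC = 72,300×£2.82 + (72,300/17000.0)×43.3 + (17000.0/2)×0.21×£2.82 = £209,103.85.
Lowest total cost among the candidates is at Q = 3300.0.

TC* ≈ £207,265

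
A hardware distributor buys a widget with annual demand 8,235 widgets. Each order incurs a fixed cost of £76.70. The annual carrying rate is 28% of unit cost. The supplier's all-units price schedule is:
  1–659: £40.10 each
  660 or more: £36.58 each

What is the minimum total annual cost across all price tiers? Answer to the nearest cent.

TC* ≈ £305,573.30

Holding cost per unit per year at price C is H = 0.28·C.
Evaluate total cost at each tier's feasible EOQ or, if the EOQ is below the tier, at the tier's minimum quantity.
EOQ at £40.10 = 335.4 (feasible in tier 1): TC = 8,235×£40.10 + (8,235/335.4)×76.7 + (335.4/2)×0.28×£40.10 = £333,989.63.
EOQ at £36.58 = 351.2 < 660, so use break Q=660: TC = 8,235×£36.58 + (8,235/660.0)×76.7 + (660.0/2)×0.28×£36.58 = £305,573.30.
Lowest total cost among the candidates is at Q = 660.0.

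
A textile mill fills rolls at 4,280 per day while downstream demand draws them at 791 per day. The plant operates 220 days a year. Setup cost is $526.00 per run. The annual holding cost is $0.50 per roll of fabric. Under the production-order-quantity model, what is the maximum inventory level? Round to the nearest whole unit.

Annual demand D = 791 × 220 = 174,020.
Production build-up factor (1 − d/p) = 1 − 791/4,280 = 0.8152.
Q* = √(2DS / (H(1 − d/p))) = √(2 × 174,020 × 526 / (0.5 × 0.8152)).
= √(183,069,040 / 0.4076) ≈ 21193.069.
Maximum inventory = Q*(1 − d/p) = 21193.069 × 0.8152 ≈ 17276.312.

I_max ≈ 17,276 rolls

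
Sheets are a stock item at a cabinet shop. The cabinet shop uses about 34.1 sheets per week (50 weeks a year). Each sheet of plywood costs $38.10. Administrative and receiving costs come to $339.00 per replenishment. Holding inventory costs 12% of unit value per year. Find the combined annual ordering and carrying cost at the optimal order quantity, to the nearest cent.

TC* ≈ $2,298.95

Annual demand D = 34.1 × 50 = 1,705.
Holding cost H = 0.12 × $38.10 = $4.5720 per unit per year.
The optimal lot size = √(2DS/H) = √(2 × 1,705 × 339 / 4.572) ≈ 502.83.
At Q*, ordering cost (D/Q*)S equals holding cost (Q*/2)H, each = √(DSH/2).
Minimum total = √(2DSH) = √(2 × 1,705 × 339 × 4.572) ≈ 2298.953.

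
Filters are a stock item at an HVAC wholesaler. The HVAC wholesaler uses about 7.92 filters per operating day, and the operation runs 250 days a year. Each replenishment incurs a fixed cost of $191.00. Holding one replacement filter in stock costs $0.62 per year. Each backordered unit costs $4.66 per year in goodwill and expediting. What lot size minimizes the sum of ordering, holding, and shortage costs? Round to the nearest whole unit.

Q* ≈ 1,176 filters

Annual demand D = 7.92 × 250 = 1,980.
With planned backorders, Q* = √(2DS/H) · √((H+B)/B).
√(2DS/H) = √(2 × 1,980 × 191 / 0.62) = 1104.507.
√((H+B)/B) = √((0.62+4.66)/4.66) = 1.0644.
Q* ≈ 1175.689.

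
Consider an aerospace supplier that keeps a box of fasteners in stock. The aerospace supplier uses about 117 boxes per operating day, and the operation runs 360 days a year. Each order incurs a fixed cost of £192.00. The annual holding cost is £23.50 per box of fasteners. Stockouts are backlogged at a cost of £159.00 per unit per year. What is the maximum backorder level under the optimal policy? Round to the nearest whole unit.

S* ≈ 114 boxes

Annual demand D = 117 × 360 = 42,120.
With planned backorders, Q* = √(2DS/H) · √((H+B)/B).
√(2DS/H) = √(2 × 42,120 × 192 / 23.5) = 829.614.
√((H+B)/B) = √((23.5+159)/159) = 1.0714.
Q* ≈ 888.810.
S* = Q* · H/(H+B) = 888.810 × 23.5/182.5 ≈ 114.449.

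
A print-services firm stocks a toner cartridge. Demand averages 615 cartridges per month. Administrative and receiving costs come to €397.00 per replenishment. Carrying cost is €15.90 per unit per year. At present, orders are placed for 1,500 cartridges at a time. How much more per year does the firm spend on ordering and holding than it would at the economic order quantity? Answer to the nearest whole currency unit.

Extra cost ≈ €4,226 per year

Annual demand D = 615 × 12 = 7,380.
EOQ = √(2DS/H) = √(2 × 7,380 × 397 / 15.9) ≈ 607.07.
Cost at Q* = (D/Q*)S + (Q*/2)H = √(2DSH) ≈ €9,652.44.
Cost at Q = 1,500: (7,380/1,500)×397 + (1,500/2)×15.9 = €1,953.24 + €11,925.00 = €13,878.24.
Excess = €13,878.24 − €9,652.44 = €4,225.80.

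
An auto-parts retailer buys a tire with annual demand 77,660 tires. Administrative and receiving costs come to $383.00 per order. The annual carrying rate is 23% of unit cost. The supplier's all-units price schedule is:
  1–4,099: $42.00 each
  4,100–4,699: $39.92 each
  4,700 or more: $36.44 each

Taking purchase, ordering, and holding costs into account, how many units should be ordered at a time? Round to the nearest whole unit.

Q* ≈ 4,700 tires

Holding cost per unit per year at price C is H = 0.23·C.
Evaluate total cost at each tier's feasible EOQ or, if the EOQ is below the tier, at the tier's minimum quantity.
EOQ at $42.00 = 2481.6 (feasible in tier 1): TC = 77,660×$42.00 + (77,660/2481.6)×383 + (2481.6/2)×0.23×$42.00 = $3,285,691.85.
EOQ at $39.92 = 2545.4 < 4100, so use break Q=4100: TC = 77,660×$39.92 + (77,660/4100.0)×383 + (4100.0/2)×0.23×$39.92 = $3,126,264.06.
EOQ at $36.44 = 2664.2 < 4700, so use break Q=4700: TC = 77,660×$36.44 + (77,660/4700.0)×383 + (4700.0/2)×0.23×$36.44 = $2,855,954.68.
Lowest total cost is $2,855,954.68 at Q = 4700.0.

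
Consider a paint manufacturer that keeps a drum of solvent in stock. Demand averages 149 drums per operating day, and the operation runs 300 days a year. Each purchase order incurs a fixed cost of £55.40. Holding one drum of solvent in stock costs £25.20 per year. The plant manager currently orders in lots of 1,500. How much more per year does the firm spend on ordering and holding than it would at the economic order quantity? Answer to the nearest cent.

Extra cost ≈ £9,379.10 per year

Annual demand D = 149 × 300 = 44,700.
EOQ = √(2DS/H) = √(2 × 44,700 × 55.4 / 25.2) ≈ 443.33.
Cost at Q* = (D/Q*)S + (Q*/2)H = √(2DSH) ≈ £11,171.82.
Cost at Q = 1,500: (44,700/1,500)×55.4 + (1,500/2)×25.2 = £1,650.92 + £18,900.00 = £20,550.92.
Excess = £20,550.92 − £11,171.82 = £9,379.10.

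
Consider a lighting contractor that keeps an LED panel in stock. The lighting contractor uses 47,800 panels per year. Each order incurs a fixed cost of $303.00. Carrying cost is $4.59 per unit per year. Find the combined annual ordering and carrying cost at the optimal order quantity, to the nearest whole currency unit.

TC* ≈ $11,531

Q* = √(2DS/H) = √(2 × 47,800 × 303 / 4.59) ≈ 2512.14.
At the optimum the two cost components are equal, so total cost = 2·(Q*/2)H = Q*·H.
Minimum total = √(2DSH) = √(2 × 47,800 × 303 × 4.59) ≈ 11530.725.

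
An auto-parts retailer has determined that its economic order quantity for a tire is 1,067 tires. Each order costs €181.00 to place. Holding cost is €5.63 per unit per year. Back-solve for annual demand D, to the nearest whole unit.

The basic EOQ model gives Q* = √(2DS/H); rearrange for the unknown.
From Q* = √(2DS/H): D = Q*²H / (2S) = 1,067² × 5.63 / (2 × 181) = 17706.334.

D ≈ 17,706 tires per year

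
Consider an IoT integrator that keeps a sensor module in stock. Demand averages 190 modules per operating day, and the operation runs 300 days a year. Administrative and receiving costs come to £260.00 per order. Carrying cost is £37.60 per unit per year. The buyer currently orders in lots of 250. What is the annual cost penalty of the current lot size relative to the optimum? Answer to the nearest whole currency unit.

Annual demand D = 190 × 300 = 57,000.
EOQ = √(2DS/H) = √(2 × 57,000 × 260 / 37.6) ≈ 887.86.
Cost at Q* = (D/Q*)S + (Q*/2)H = √(2DSH) ≈ £33,383.59.
Cost at Q = 250: (57,000/250)×260 + (250/2)×37.6 = £59,280.00 + £4,700.00 = £63,980.00.
Excess = £63,980.00 − £33,383.59 = £30,596.41.

Extra cost ≈ £30,596 per year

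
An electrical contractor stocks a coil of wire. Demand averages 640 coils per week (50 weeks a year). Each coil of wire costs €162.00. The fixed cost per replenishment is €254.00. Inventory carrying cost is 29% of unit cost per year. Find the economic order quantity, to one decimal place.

Annual demand D = 640 × 50 = 32,000.
Holding cost H = 0.29 × €162.00 = €46.9800 per unit per year.
EOQ = √(2DS / H) = √(2 × 32,000 × 254 / 46.98).
= √(16,256,000 / 46.98) = √346,019.5828 ≈ 588.234.

Q* ≈ 588.2 coils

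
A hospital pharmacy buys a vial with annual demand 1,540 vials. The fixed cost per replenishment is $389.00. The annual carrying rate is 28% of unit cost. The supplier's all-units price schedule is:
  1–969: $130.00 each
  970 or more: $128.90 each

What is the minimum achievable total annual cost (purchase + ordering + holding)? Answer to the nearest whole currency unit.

TC* ≈ $206,804

Holding cost per unit per year at price C is H = 0.28·C.
Evaluate total cost at each tier's feasible EOQ or, if the EOQ is below the tier, at the tier's minimum quantity.
EOQ at $130.00 = 181.4 (feasible in tier 1): TC = 1,540×$130.00 + (1,540/181.4)×389 + (181.4/2)×0.28×$130.00 = $206,803.91.
EOQ at $128.90 = 182.2 < 970, so use break Q=970: TC = 1,540×$128.90 + (1,540/970.0)×389 + (970.0/2)×0.28×$128.90 = $216,628.21.
Lowest total cost among the candidates is at Q = 181.4.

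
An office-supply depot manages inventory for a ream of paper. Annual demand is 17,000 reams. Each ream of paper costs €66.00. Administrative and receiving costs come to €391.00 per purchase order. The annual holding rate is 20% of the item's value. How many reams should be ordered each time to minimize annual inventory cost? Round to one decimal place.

Q* ≈ 1,003.6 reams

Holding cost H = 0.20 × €66.00 = €13.2000 per unit per year.
EOQ = √(2DS / H) = √(2 × 17,000 × 391 / 13.2).
= √(13,294,000 / 13.2) = √1,007,121.2121 ≈ 1003.554.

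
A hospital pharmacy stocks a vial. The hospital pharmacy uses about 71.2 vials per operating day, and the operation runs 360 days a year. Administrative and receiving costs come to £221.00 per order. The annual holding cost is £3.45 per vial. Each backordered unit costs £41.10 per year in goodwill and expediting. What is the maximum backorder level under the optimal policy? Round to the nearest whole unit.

S* ≈ 146 vials

Annual demand D = 71.2 × 360 = 25,632.
With planned backorders, Q* = √(2DS/H) · √((H+B)/B).
√(2DS/H) = √(2 × 25,632 × 221 / 3.45) = 1812.145.
√((H+B)/B) = √((3.45+41.1)/41.1) = 1.0411.
Q* ≈ 1886.669.
S* = Q* · H/(H+B) = 1886.669 × 3.45/44.55 ≈ 146.106.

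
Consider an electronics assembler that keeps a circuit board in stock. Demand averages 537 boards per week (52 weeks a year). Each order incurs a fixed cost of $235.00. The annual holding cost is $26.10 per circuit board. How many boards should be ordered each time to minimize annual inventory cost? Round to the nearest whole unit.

Q* ≈ 709 boards

Annual demand D = 537 × 52 = 27,924.
EOQ = √(2DS / H) = √(2 × 27,924 × 235 / 26.1).
= √(13,124,280 / 26.1) = √502,845.977 ≈ 709.116.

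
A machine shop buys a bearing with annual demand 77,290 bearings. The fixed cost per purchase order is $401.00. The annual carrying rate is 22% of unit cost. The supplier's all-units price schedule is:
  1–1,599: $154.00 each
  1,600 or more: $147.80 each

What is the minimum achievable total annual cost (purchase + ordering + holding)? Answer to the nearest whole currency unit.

Holding cost per unit per year at price C is H = 0.22·C.
Candidates are each tier's EOQ (if it falls in that tier) and each price-break quantity.
EOQ at $154.00 = 1352.6 (feasible in tier 1): TC = 77,290×$154.00 + (77,290/1352.6)×401 + (1352.6/2)×0.22×$154.00 = $11,948,486.91.
EOQ at $147.80 = 1380.7 < 1600, so use break Q=1600: TC = 77,290×$147.80 + (77,290/1600.0)×401 + (1600.0/2)×0.22×$147.80 = $11,468,845.61.
Lowest total cost among the candidates is at Q = 1600.0.

TC* ≈ $11,468,846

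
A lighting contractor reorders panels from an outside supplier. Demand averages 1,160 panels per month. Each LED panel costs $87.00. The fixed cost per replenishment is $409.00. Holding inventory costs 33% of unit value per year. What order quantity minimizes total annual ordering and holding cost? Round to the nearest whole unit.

Q* ≈ 630 panels

Annual demand D = 1,160 × 12 = 13,920.
Holding cost H = 0.33 × $87.00 = $28.7100 per unit per year.
EOQ = √(2DS / H) = √(2 × 13,920 × 409 / 28.71).
= √(11,386,560 / 28.71) = √396,606.0606 ≈ 629.767.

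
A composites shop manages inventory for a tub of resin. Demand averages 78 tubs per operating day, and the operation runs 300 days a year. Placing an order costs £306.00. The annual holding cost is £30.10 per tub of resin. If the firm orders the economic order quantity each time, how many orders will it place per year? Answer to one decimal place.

N ≈ 33.9 orders per year

Annual demand D = 78 × 300 = 23,400.
EOQ = √(2DS/H) = √(2 × 23,400 × 306 / 30.1) ≈ 689.76.
Orders per year = D / Q* = 23,400 / 689.76 ≈ 33.925.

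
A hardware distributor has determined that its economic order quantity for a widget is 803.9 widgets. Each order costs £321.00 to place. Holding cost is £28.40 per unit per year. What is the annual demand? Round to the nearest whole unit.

D ≈ 28,588 widgets per year

The basic EOQ model gives Q* = √(2DS/H); rearrange for the unknown.
From Q* = √(2DS/H): D = Q*²H / (2S) = 803.9² × 28.4 / (2 × 321) = 28588.237.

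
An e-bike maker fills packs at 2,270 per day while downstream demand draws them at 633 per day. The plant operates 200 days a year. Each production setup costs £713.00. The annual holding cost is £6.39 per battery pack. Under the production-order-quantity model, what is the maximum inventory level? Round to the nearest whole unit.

I_max ≈ 4,514 packs

Annual demand D = 633 × 200 = 126,600.
Production build-up factor (1 − d/p) = 1 − 633/2,270 = 0.7211.
Q* = √(2DS / (H(1 − d/p))) = √(2 × 126,600 × 713 / (6.39 × 0.7211)).
= √(180,531,600 / 4.6081) ≈ 6259.142.
Maximum inventory = Q*(1 − d/p) = 6259.142 × 0.7211 ≈ 4513.751.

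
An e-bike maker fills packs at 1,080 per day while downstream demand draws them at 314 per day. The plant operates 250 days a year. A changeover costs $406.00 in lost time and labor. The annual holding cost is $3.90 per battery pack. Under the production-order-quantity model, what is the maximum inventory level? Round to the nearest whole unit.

I_max ≈ 3,405 packs

Annual demand D = 314 × 250 = 78,500.
Production build-up factor (1 − d/p) = 1 − 314/1,080 = 0.7093.
Q* = √(2DS / (H(1 − d/p))) = √(2 × 78,500 × 406 / (3.9 × 0.7093)).
= √(63,742,000 / 2.7661) ≈ 4800.407.
Maximum inventory = Q*(1 − d/p) = 4800.407 × 0.7093 ≈ 3404.733.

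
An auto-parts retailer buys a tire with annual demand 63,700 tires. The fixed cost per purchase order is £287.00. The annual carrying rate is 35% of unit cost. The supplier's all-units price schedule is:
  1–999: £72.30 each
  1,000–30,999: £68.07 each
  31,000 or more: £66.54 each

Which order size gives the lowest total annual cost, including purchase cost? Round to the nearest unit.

Q* ≈ 1,239 tires

Holding cost per unit per year at price C is H = 0.35·C.
For each price level, check whether its EOQ is feasible; otherwise the best quantity at that price is the breakpoint.
Tier 1 (£72.30): EOQ = 1202.0 exceeds tier's upper bound 999, so this tier is dominated.
EOQ at £68.07 = 1238.8 (feasible in tier 2): TC = 63,700×£68.07 + (63,700/1238.8)×287 + (1238.8/2)×0.35×£68.07 = £4,365,573.64.
EOQ at £66.54 = 1253.0 < 31000, so use break Q=31000: TC = 63,700×£66.54 + (63,700/31000.0)×287 + (31000.0/2)×0.35×£66.54 = £4,600,167.24.
Lowest total cost is £4,365,573.64 at Q = 1238.8.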